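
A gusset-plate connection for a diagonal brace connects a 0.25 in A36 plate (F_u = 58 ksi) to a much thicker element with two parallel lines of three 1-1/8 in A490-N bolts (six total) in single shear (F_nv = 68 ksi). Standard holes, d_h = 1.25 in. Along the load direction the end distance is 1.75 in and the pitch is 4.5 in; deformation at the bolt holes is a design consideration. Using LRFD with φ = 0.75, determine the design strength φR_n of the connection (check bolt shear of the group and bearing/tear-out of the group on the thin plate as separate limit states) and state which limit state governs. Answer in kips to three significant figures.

Bolt shear: A_b = π·1.125²/4 = 0.994 in²; R_n = 68 × 0.994 × 6 × 1 = 405.6 kips → 0.75 × 405.6 = 304 kips.
Bearing (1.2 l_c t F_u ≤ 2.4 d t F_u): upper limit = 2.4·1.125·0.25·58 = 39.15 kips.
  Edge l_c = 1.75 − 1.25/2 = 1.125 → r_n = 19.57 kips; interior l_c = 4.5 − 1.25 = 3.25 → r_n = 39.15 kips.
  R_n,bearing = 2·19.57 + 4·39.15 = 195.8 kips → 0.75 × 195.8 = 147 kips.
Bearing governs: 147 kips.

147 kips (bearing governs)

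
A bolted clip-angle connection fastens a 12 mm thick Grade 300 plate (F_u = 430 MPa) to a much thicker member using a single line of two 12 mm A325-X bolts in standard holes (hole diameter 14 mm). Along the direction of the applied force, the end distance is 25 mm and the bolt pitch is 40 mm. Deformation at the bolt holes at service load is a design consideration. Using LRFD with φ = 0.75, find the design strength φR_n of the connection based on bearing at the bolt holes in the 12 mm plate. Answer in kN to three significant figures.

Per bolt r_n = 1.2 l_c t F_u ≤ 2.4 d t F_u; upper limit = 2.4 × 12 × 12 × 430 / 1000 = 148.6 kN.
Edge bolt: l_c = 25 − 14/2 = 18 mm → 1.2 × 18 × 12 × 430 / 1000 = 111.5 → r_n = 111.5 kN.
Interior bolts: l_c = 40 − 14 = 26 mm → 1.2 × 26 × 12 × 430 / 1000 = 161 → r_n = 148.6 kN.
R_n = 1 × 111.5 + 1 × 148.6 = 260.1 kN.
Design strength φR_n = 0.75 × 260.1 = 195 kN.

195 kN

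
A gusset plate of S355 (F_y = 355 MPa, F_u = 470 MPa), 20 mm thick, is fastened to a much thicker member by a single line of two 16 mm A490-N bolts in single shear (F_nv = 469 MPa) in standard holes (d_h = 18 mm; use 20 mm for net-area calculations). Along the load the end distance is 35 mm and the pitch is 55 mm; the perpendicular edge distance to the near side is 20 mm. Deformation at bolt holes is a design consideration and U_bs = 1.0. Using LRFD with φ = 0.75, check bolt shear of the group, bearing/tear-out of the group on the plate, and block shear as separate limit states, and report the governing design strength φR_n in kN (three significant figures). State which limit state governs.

Bolt shear: A_b = π·16²/4 = 201.1 mm²; R_n = 469 × 201.1 × 2 × 1 / 1000 = 188.6 kN → 0.75 × 188.6 = 141 kN.
Bearing: edge l_c = 26, r_n = 293.3 kN; interior l_c = 37, r_n = 361 kN; R_n = 293.3 + 1·361 = 654.2 kN → 491 kN.
Block shear: A_gv = 1800, A_nv = 1200, A_nt = 200 mm²; R_n = min(0.6F_uA_nv, 0.6F_yA_gv) + U_bs·F_u·A_nt = 432.4 kN → 324 kN.
Bolt shear governs: 141 kN.

141 kN (bolt shear governs)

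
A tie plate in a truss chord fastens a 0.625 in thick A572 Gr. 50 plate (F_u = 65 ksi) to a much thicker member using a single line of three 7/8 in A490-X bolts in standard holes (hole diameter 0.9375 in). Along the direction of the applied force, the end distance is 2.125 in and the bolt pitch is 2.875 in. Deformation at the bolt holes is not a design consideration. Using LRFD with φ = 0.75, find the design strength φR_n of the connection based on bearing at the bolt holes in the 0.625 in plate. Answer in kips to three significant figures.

236 kips

Per bolt r_n = 1.5 l_c t F_u ≤ 3.0 d t F_u; upper limit = 3.0 × 0.875 × 0.625 × 65 = 106.6 kips.
Edge bolt: l_c = 2.125 − 0.9375/2 = 1.656 in → 1.5 × 1.656 × 0.625 × 65 = 100.9 → r_n = 100.9 kips.
Interior bolts: l_c = 2.875 − 0.9375 = 1.938 in → 1.5 × 1.938 × 0.625 × 65 = 118.1 → r_n = 106.6 kips.
R_n = 1 × 100.9 + 2 × 106.6 = 314.2 kips.
Design strength φR_n = 0.75 × 314.2 = 236 kips.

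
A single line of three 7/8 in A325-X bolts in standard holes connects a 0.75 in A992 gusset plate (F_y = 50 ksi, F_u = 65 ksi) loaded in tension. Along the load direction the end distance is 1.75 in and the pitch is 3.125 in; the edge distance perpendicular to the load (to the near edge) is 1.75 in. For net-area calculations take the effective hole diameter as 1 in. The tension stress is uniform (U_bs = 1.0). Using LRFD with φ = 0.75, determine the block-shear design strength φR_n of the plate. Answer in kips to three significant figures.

Shear plane L_v = 1.75 + 2·3.125 = 8 in; A_gv = 8 × 0.75 = 6 in².
A_nv = (8 − 2.5·1) × 0.75 = 4.125 in².
A_nt = (1.75 − 0.5·1) × 0.75 = 0.9375 in².
0.6 F_u A_nv = 160.9 kips; 0.6 F_y A_gv = 180 kips → shear rupture governs the shear term.
R_n = 160.9 + 1.0 × 65 × 0.9375 = 221.8 kips.
Design strength φR_n = 0.75 × 221.8 = 166 kips.

166 kips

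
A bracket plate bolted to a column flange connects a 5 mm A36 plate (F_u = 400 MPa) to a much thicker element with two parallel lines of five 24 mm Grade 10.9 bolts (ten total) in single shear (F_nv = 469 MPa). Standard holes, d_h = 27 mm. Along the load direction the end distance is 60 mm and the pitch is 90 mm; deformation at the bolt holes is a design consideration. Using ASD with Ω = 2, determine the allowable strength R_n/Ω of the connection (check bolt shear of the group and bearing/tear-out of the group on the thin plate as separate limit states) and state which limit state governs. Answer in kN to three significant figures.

Bolt shear: A_b = π·24²/4 = 452.4 mm²; R_n = 469 × 452.4 × 10 × 1 / 1000 = 2122 kN → 2122 / 2 = 1060 kN.
Bearing (1.2 l_c t F_u ≤ 2.4 d t F_u): upper limit = 2.4·24·5·400 / 1000 = 115.2 kN.
  Edge l_c = 60 − 27/2 = 46.5 → r_n = 111.6 kN; interior l_c = 90 − 27 = 63 → r_n = 115.2 kN.
  R_n,bearing = 2·111.6 + 8·115.2 = 1145 kN → 1145 / 2 = 572 kN.
Bearing governs: 572 kN.

572 kN (bearing governs)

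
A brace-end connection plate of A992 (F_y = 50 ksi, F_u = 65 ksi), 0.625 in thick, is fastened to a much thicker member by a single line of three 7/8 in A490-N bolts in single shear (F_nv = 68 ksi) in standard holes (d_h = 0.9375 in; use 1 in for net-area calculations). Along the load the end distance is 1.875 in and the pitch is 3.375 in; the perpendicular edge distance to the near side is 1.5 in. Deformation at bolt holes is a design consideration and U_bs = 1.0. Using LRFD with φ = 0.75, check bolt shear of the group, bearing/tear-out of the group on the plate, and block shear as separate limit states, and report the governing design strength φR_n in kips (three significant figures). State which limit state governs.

Bolt shear: A_b = π·0.875²/4 = 0.6013 in²; R_n = 68 × 0.6013 × 3 × 1 = 122.7 kips → 0.75 × 122.7 = 92 kips.
Bearing: edge l_c = 1.406, r_n = 68.55 kips; interior l_c = 2.438, r_n = 85.31 kips; R_n = 68.55 + 2·85.31 = 239.2 kips → 179 kips.
Block shear: A_gv = 5.391, A_nv = 3.828, A_nt = 0.625 in²; R_n = min(0.6F_uA_nv, 0.6F_yA_gv) + U_bs·F_u·A_nt = 189.9 kips → 142 kips.
Bolt shear governs: 92 kips.

92 kips (bolt shear governs)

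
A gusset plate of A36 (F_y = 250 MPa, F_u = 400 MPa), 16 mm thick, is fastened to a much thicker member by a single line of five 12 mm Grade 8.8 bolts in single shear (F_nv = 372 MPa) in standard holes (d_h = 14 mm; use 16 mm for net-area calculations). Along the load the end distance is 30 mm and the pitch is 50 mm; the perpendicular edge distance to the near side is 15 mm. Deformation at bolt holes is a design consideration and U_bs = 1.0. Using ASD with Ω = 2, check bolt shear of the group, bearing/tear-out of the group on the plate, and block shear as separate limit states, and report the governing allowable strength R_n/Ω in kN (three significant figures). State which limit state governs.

105 kN (bolt shear governs)

Bolt shear: A_b = π·12²/4 = 113.1 mm²; R_n = 372 × 113.1 × 5 × 1 / 1000 = 210.4 kN → 210.4 / 2 = 105 kN.
Bearing: edge l_c = 23, r_n = 176.6 kN; interior l_c = 36, r_n = 184.3 kN; R_n = 176.6 + 4·184.3 = 913.9 kN → 457 kN.
Block shear: A_gv = 3680, A_nv = 2528, A_nt = 112 mm²; R_n = min(0.6F_uA_nv, 0.6F_yA_gv) + U_bs·F_u·A_nt = 596.8 kN → 298 kN.
Bolt shear governs: 105 kN.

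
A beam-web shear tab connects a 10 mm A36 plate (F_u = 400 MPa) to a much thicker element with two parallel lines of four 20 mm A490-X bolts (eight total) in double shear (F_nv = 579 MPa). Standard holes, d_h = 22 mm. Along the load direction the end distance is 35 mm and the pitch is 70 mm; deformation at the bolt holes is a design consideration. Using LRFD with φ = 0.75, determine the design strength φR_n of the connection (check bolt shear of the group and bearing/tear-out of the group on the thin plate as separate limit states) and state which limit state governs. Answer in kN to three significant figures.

Bolt shear: A_b = π·20²/4 = 314.2 mm²; R_n = 579 × 314.2 × 8 × 2 / 1000 = 2910 kN → 0.75 × 2910 = 2180 kN.
Bearing (1.2 l_c t F_u ≤ 2.4 d t F_u): upper limit = 2.4·20·10·400 / 1000 = 192 kN.
  Edge l_c = 35 − 22/2 = 24 → r_n = 115.2 kN; interior l_c = 70 − 22 = 48 → r_n = 192 kN.
  R_n,bearing = 2·115.2 + 6·192 = 1382 kN → 0.75 × 1382 = 1040 kN.
Bearing governs: 1040 kN.

1040 kN (bearing governs)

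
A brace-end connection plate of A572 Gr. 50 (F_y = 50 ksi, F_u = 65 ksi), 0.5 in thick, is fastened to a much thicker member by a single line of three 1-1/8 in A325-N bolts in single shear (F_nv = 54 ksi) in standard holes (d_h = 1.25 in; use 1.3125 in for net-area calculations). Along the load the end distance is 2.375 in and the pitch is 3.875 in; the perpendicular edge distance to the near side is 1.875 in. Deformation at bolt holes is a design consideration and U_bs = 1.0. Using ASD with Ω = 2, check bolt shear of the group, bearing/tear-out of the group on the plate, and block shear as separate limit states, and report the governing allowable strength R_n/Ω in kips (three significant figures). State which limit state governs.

Bolt shear: A_b = π·1.125²/4 = 0.994 in²; R_n = 54 × 0.994 × 3 × 1 = 161 kips → 161 / 2 = 80.5 kips.
Bearing: edge l_c = 1.75, r_n = 68.25 kips; interior l_c = 2.625, r_n = 87.75 kips; R_n = 68.25 + 2·87.75 = 243.7 kips → 122 kips.
Block shear: A_gv = 5.062, A_nv = 3.422, A_nt = 0.6094 in²; R_n = min(0.6F_uA_nv, 0.6F_yA_gv) + U_bs·F_u·A_nt = 173.1 kips → 86.5 kips.
Bolt shear governs: 80.5 kips.

80.5 kips (bolt shear governs)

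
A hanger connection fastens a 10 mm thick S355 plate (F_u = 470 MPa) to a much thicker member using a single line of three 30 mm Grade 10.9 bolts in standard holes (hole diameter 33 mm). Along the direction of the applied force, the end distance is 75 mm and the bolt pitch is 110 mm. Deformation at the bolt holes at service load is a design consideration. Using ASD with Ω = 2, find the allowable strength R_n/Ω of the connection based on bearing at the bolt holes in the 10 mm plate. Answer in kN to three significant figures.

503 kN

Per bolt r_n = 1.2 l_c t F_u ≤ 2.4 d t F_u; upper limit = 2.4 × 30 × 10 × 470 / 1000 = 338.4 kN.
Edge bolt: l_c = 75 − 33/2 = 58.5 mm → 1.2 × 58.5 × 10 × 470 / 1000 = 329.9 → r_n = 329.9 kN.
Interior bolts: l_c = 110 − 33 = 77 mm → 1.2 × 77 × 10 × 470 / 1000 = 434.3 → r_n = 338.4 kN.
R_n = 1 × 329.9 + 2 × 338.4 = 1007 kN.
Allowable strength R_n/Ω = 1007 / 2 = 503 kN.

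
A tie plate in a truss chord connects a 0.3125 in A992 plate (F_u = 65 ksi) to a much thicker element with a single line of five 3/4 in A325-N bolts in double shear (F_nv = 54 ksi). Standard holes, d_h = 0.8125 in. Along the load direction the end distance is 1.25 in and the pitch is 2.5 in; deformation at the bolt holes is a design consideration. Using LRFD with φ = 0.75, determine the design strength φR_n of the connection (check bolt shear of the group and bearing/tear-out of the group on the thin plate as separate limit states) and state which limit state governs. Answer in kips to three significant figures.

Bolt shear: A_b = π·0.75²/4 = 0.4418 in²; R_n = 54 × 0.4418 × 5 × 2 = 238.6 kips → 0.75 × 238.6 = 179 kips.
Bearing (1.2 l_c t F_u ≤ 2.4 d t F_u): upper limit = 2.4·0.75·0.3125·65 = 36.56 kips.
  Edge l_c = 1.25 − 0.8125/2 = 0.8438 → r_n = 20.57 kips; interior l_c = 2.5 − 0.8125 = 1.688 → r_n = 36.56 kips.
  R_n,bearing = 1·20.57 + 4·36.56 = 166.8 kips → 0.75 × 166.8 = 125 kips.
Bearing governs: 125 kips.

125 kips (bearing governs)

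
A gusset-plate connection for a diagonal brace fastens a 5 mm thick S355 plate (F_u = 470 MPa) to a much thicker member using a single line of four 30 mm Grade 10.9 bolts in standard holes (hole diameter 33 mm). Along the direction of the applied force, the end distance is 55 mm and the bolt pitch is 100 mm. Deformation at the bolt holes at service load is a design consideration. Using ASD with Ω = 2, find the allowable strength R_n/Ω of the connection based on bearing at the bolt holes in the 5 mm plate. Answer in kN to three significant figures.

308 kN

Per bolt r_n = 1.2 l_c t F_u ≤ 2.4 d t F_u; upper limit = 2.4 × 30 × 5 × 470 / 1000 = 169.2 kN.
Edge bolt: l_c = 55 − 33/2 = 38.5 mm → 1.2 × 38.5 × 5 × 470 / 1000 = 108.6 → r_n = 108.6 kN.
Interior bolts: l_c = 100 − 33 = 67 mm → 1.2 × 67 × 5 × 470 / 1000 = 188.9 → r_n = 169.2 kN.
R_n = 1 × 108.6 + 3 × 169.2 = 616.2 kN.
Allowable strength R_n/Ω = 616.2 / 2 = 308 kN.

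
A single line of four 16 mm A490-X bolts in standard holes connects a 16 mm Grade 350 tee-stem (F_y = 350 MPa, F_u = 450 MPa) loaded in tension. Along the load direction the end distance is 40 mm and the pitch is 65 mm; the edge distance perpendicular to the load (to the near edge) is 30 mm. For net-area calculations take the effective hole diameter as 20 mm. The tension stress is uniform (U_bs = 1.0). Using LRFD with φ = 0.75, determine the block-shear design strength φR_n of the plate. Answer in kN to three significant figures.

Shear plane L_v = 40 + 3·65 = 235 mm; A_gv = 235 × 16 = 3760 mm².
A_nv = (235 − 3.5·20) × 16 = 2640 mm².
A_nt = (30 − 0.5·20) × 16 = 320 mm².
0.6 F_u A_nv = 712.8 kN; 0.6 F_y A_gv = 789.6 kN → shear rupture governs the shear term.
R_n = 712.8 + 1.0 × 450 × 320 / 1000 = 856.8 kN.
Design strength φR_n = 0.75 × 856.8 = 643 kN.

643 kN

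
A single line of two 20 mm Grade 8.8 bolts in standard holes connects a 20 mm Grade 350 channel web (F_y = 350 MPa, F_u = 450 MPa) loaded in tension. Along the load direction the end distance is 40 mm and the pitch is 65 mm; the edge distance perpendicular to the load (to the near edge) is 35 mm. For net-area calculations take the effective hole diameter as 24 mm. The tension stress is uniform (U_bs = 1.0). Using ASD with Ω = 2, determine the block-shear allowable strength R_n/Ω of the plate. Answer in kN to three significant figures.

290 kN

Shear plane L_v = 40 + 1·65 = 105 mm; A_gv = 105 × 20 = 2100 mm².
A_nv = (105 − 1.5·24) × 20 = 1380 mm².
A_nt = (35 − 0.5·24) × 20 = 460 mm².
0.6 F_u A_nv = 372.6 kN; 0.6 F_y A_gv = 441 kN → shear rupture governs the shear term.
R_n = 372.6 + 1.0 × 450 × 460 / 1000 = 579.6 kN.
Allowable strength R_n/Ω = 579.6 / 2 = 290 kN.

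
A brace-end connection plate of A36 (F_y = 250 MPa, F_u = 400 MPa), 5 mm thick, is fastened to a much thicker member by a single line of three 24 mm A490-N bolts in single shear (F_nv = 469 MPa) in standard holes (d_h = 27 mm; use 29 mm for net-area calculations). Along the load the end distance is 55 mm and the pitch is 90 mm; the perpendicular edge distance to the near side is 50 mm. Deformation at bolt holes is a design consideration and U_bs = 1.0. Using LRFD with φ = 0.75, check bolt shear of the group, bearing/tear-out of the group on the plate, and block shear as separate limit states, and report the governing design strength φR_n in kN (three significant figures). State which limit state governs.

185 kN (block shear governs)

Bolt shear: A_b = π·24²/4 = 452.4 mm²; R_n = 469 × 452.4 × 3 × 1 / 1000 = 636.5 kN → 0.75 × 636.5 = 477 kN.
Bearing: edge l_c = 41.5, r_n = 99.6 kN; interior l_c = 63, r_n = 115.2 kN; R_n = 99.6 + 2·115.2 = 330 kN → 248 kN.
Block shear: A_gv = 1175, A_nv = 812.5, A_nt = 177.5 mm²; R_n = min(0.6F_uA_nv, 0.6F_yA_gv) + U_bs·F_u·A_nt = 247.2 kN → 185 kN.
Block shear governs: 185 kN.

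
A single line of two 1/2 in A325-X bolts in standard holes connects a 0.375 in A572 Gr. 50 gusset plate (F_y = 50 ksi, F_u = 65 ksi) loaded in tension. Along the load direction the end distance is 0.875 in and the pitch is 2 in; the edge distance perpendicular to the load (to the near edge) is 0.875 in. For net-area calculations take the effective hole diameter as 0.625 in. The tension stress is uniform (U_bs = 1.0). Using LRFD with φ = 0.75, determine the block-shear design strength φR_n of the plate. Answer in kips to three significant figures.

31.5 kips

Shear plane L_v = 0.875 + 1·2 = 2.875 in; A_gv = 2.875 × 0.375 = 1.078 in².
A_nv = (2.875 − 1.5·0.625) × 0.375 = 0.7266 in².
A_nt = (0.875 − 0.5·0.625) × 0.375 = 0.2109 in².
0.6 F_u A_nv = 28.34 kips; 0.6 F_y A_gv = 32.34 kips → shear rupture governs the shear term.
R_n = 28.34 + 1.0 × 65 × 0.2109 = 42.05 kips.
Design strength φR_n = 0.75 × 42.05 = 31.5 kips.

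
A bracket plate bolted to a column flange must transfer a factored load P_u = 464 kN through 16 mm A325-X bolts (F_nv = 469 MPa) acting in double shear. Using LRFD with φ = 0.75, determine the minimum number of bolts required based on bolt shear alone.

A_b = π·16²/4 = 201.1 mm².
Per-bolt design strength φR_n = 0.75 × 469 × 201.1 × 2 / 1000 = 141.4 kN.
n ≥ 464 / 141.4 = 3.28 → use 4 bolts.

4 bolts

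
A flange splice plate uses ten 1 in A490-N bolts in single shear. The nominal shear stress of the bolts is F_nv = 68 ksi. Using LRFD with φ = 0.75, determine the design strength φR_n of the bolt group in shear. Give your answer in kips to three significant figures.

401 kips

A_b = π × 1² / 4 = 0.7854 in².
R_n = F_nv · A_b · n · n_s = 68 × 0.7854 × 10 × 1 = 534.1 kips.
Design strength φR_n = 0.75 × 534.1 = 401 kips.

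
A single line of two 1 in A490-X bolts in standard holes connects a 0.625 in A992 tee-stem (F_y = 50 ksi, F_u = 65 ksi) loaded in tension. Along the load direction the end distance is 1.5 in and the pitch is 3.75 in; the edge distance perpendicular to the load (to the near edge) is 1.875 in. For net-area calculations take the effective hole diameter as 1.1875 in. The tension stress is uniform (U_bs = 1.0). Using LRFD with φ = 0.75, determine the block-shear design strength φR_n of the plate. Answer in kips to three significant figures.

Shear plane L_v = 1.5 + 1·3.75 = 5.25 in; A_gv = 5.25 × 0.625 = 3.281 in².
A_nv = (5.25 − 1.5·1.1875) × 0.625 = 2.168 in².
A_nt = (1.875 − 0.5·1.1875) × 0.625 = 0.8008 in².
0.6 F_u A_nv = 84.55 kips; 0.6 F_y A_gv = 98.44 kips → shear rupture governs the shear term.
R_n = 84.55 + 1.0 × 65 × 0.8008 = 136.6 kips.
Design strength φR_n = 0.75 × 136.6 = 102 kips.

102 kips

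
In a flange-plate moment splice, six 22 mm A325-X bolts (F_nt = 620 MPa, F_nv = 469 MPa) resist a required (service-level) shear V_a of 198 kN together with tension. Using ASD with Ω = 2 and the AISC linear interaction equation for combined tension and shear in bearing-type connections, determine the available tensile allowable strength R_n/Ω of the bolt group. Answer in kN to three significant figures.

A_b = π·22²/4 = 380.1 mm²; f_rv = 198 × 1000 / (6 × 380.1) = 86.81 MPa.
F'_nt = 1.3 F_nt − (Ω F_nt / F_nv) f_rv = 1.3·620 − (2·620/469)·86.81 = 576.5 MPa, capped at F_nt → F'_nt = 576.5 MPa.
R_n = F'_nt · A_b · n = 576.5 × 380.1 × 6 / 1000 = 1315 kN.
Allowable strength R_n/Ω = 1315 / 2 = 657 kN.

657 kN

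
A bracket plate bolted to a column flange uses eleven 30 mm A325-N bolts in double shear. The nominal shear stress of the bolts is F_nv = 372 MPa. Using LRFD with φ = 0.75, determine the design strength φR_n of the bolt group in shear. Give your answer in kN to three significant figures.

A_b = π × 30² / 4 = 706.9 mm².
R_n = F_nv · A_b · n · n_s = 372 × 706.9 × 11 × 2 / 1000 = 5785 kN.
Design strength φR_n = 0.75 × 5785 = 4340 kN.

4340 kN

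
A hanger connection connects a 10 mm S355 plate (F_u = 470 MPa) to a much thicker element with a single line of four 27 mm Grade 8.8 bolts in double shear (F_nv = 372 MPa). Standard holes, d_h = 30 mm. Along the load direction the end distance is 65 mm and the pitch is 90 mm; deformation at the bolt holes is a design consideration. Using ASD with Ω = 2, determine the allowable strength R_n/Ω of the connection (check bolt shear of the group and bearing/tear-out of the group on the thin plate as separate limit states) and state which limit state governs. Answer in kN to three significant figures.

598 kN (bearing governs)

Bolt shear: A_b = π·27²/4 = 572.6 mm²; R_n = 372 × 572.6 × 4 × 2 / 1000 = 1704 kN → 1704 / 2 = 852 kN.
Bearing (1.2 l_c t F_u ≤ 2.4 d t F_u): upper limit = 2.4·27·10·470 / 1000 = 304.6 kN.
  Edge l_c = 65 − 30/2 = 50 → r_n = 282 kN; interior l_c = 90 − 30 = 60 → r_n = 304.6 kN.
  R_n,bearing = 1·282 + 3·304.6 = 1196 kN → 1196 / 2 = 598 kN.
Bearing governs: 598 kN.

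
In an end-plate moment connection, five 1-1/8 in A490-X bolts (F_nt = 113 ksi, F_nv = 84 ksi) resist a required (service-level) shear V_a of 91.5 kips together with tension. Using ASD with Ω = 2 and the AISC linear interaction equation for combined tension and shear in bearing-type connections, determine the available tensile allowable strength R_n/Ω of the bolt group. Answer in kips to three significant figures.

A_b = π·1.125²/4 = 0.994 in²; f_rv = 91.5 / (5 × 0.994) = 18.41 ksi.
F'_nt = 1.3 F_nt − (Ω F_nt / F_nv) f_rv = 1.3·113 − (2·113/84)·18.41 = 97.37 ksi, capped at F_nt → F'_nt = 97.37 ksi.
R_n = F'_nt · A_b · n = 97.37 × 0.994 × 5 = 483.9 kips.
Allowable strength R_n/Ω = 483.9 / 2 = 242 kips.

242 kips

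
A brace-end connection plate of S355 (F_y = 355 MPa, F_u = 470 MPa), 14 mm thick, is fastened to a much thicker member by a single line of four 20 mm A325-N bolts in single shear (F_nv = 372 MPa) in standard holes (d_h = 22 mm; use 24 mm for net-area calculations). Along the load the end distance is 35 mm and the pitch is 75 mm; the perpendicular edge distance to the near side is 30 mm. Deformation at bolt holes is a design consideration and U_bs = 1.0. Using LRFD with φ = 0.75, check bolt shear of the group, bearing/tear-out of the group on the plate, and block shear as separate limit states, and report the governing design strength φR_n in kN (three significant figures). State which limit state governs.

351 kN (bolt shear governs)

Bolt shear: A_b = π·20²/4 = 314.2 mm²; R_n = 372 × 314.2 × 4 × 1 / 1000 = 467.5 kN → 0.75 × 467.5 = 351 kN.
Bearing: edge l_c = 24, r_n = 189.5 kN; interior l_c = 53, r_n = 315.8 kN; R_n = 189.5 + 3·315.8 = 1137 kN → 853 kN.
Block shear: A_gv = 3640, A_nv = 2464, A_nt = 252 mm²; R_n = min(0.6F_uA_nv, 0.6F_yA_gv) + U_bs·F_u·A_nt = 813.3 kN → 610 kN.
Bolt shear governs: 351 kN.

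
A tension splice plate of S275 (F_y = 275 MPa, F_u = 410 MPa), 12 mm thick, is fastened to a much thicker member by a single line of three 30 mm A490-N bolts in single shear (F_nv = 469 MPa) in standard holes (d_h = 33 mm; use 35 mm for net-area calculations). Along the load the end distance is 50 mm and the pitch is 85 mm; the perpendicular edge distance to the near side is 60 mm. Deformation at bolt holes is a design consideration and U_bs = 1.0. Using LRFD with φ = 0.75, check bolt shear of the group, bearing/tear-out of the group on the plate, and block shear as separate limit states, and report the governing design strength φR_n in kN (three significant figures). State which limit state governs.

Bolt shear: A_b = π·30²/4 = 706.9 mm²; R_n = 469 × 706.9 × 3 × 1 / 1000 = 994.5 kN → 0.75 × 994.5 = 746 kN.
Bearing: edge l_c = 33.5, r_n = 197.8 kN; interior l_c = 52, r_n = 307 kN; R_n = 197.8 + 2·307 = 811.8 kN → 609 kN.
Block shear: A_gv = 2640, A_nv = 1590, A_nt = 510 mm²; R_n = min(0.6F_uA_nv, 0.6F_yA_gv) + U_bs·F_u·A_nt = 600.2 kN → 450 kN.
Block shear governs: 450 kN.

450 kN (block shear governs)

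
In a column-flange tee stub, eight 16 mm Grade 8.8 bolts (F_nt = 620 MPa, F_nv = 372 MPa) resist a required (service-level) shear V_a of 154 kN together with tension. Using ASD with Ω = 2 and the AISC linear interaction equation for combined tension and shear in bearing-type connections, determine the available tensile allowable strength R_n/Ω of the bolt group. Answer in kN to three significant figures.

392 kN

A_b = π·16²/4 = 201.1 mm²; f_rv = 154 × 1000 / (8 × 201.1) = 95.74 MPa.
F'_nt = 1.3 F_nt − (Ω F_nt / F_nv) f_rv = 1.3·620 − (2·620/372)·95.74 = 486.9 MPa, capped at F_nt → F'_nt = 486.9 MPa.
R_n = F'_nt · A_b · n = 486.9 × 201.1 × 8 / 1000 = 783.1 kN.
Allowable strength R_n/Ω = 783.1 / 2 = 392 kN.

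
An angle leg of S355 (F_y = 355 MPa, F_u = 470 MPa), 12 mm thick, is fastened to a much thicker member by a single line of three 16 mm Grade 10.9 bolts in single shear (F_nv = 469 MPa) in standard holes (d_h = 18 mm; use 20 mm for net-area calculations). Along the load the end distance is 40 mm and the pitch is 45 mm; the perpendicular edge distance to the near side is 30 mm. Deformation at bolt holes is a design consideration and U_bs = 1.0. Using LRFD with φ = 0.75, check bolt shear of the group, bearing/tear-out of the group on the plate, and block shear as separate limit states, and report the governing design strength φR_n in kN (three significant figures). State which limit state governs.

Bolt shear: A_b = π·16²/4 = 201.1 mm²; R_n = 469 × 201.1 × 3 × 1 / 1000 = 282.9 kN → 0.75 × 282.9 = 212 kN.
Bearing: edge l_c = 31, r_n = 209.8 kN; interior l_c = 27, r_n = 182.7 kN; R_n = 209.8 + 2·182.7 = 575.3 kN → 431 kN.
Block shear: A_gv = 1560, A_nv = 960, A_nt = 240 mm²; R_n = min(0.6F_uA_nv, 0.6F_yA_gv) + U_bs·F_u·A_nt = 383.5 kN → 288 kN.
Bolt shear governs: 212 kN.

212 kN (bolt shear governs)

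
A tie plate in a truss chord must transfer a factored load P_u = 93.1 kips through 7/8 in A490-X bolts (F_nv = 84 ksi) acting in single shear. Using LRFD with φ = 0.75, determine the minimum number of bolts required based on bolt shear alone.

A_b = π·0.875²/4 = 0.6013 in².
Per-bolt design strength φR_n = 0.75 × 84 × 0.6013 × 1 = 37.88 kips.
n ≥ 93.1 / 37.88 = 2.458 → use 3 bolts.

3 bolts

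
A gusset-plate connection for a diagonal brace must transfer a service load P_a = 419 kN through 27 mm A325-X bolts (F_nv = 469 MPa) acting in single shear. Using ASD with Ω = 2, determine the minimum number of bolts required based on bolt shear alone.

4 bolts

A_b = π·27²/4 = 572.6 mm².
Per-bolt allowable strength R_n/Ω = 469 × 572.6 × 1 / 1000 / 2 = 134.3 kN.
n ≥ 419 / 134.3 = 3.121 → use 4 bolts.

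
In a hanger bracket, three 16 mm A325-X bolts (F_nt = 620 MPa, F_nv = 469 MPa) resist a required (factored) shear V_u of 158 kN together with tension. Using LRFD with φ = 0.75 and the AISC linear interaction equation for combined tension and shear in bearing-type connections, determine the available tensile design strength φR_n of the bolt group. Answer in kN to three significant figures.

A_b = π·16²/4 = 201.1 mm²; f_rv = 158 × 1000 / (3 × 201.1) = 261.9 MPa.
F'_nt = 1.3 F_nt − (F_nt / φF_nv) f_rv = 1.3·620 − (620/(0.75·469))·261.9 = 344.3 MPa, capped at F_nt → F'_nt = 344.3 MPa.
R_n = F'_nt · A_b · n = 344.3 × 201.1 × 3 / 1000 = 207.7 kN.
Design strength φR_n = 0.75 × 207.7 = 156 kN.

156 kN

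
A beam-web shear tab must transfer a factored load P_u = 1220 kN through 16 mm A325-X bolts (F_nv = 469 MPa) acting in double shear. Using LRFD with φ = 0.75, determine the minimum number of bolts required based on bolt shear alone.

A_b = π·16²/4 = 201.1 mm².
Per-bolt design strength φR_n = 0.75 × 469 × 201.1 × 2 / 1000 = 141.4 kN.
n ≥ 1220 / 141.4 = 8.625 → use 9 bolts.

9 bolts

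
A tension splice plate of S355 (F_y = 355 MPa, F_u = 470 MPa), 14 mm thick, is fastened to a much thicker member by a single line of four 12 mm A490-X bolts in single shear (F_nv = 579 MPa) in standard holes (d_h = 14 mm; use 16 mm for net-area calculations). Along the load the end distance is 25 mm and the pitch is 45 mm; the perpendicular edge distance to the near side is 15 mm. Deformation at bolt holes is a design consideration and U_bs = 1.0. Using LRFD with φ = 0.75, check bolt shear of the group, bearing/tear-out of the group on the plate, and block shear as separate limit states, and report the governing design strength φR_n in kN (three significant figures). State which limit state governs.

196 kN (bolt shear governs)

Bolt shear: A_b = π·12²/4 = 113.1 mm²; R_n = 579 × 113.1 × 4 × 1 / 1000 = 261.9 kN → 0.75 × 261.9 = 196 kN.
Bearing: edge l_c = 18, r_n = 142.1 kN; interior l_c = 31, r_n = 189.5 kN; R_n = 142.1 + 3·189.5 = 710.6 kN → 533 kN.
Block shear: A_gv = 2240, A_nv = 1456, A_nt = 98 mm²; R_n = min(0.6F_uA_nv, 0.6F_yA_gv) + U_bs·F_u·A_nt = 456.7 kN → 342 kN.
Bolt shear governs: 196 kN.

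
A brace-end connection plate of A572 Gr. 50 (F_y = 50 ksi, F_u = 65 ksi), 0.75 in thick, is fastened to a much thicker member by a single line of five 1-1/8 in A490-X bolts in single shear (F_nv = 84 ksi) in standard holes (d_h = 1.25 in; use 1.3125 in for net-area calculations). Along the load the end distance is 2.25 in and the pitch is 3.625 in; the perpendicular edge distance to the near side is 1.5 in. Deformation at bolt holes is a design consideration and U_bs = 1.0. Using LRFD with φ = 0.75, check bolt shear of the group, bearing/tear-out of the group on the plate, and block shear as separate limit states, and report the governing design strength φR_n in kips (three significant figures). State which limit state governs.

269 kips (block shear governs)

Bolt shear: A_b = π·1.125²/4 = 0.994 in²; R_n = 84 × 0.994 × 5 × 1 = 417.5 kips → 0.75 × 417.5 = 313 kips.
Bearing: edge l_c = 1.625, r_n = 95.06 kips; interior l_c = 2.375, r_n = 131.6 kips; R_n = 95.06 + 4·131.6 = 621.6 kips → 466 kips.
Block shear: A_gv = 12.56, A_nv = 8.133, A_nt = 0.6328 in²; R_n = min(0.6F_uA_nv, 0.6F_yA_gv) + U_bs·F_u·A_nt = 358.3 kips → 269 kips.
Block shear governs: 269 kips.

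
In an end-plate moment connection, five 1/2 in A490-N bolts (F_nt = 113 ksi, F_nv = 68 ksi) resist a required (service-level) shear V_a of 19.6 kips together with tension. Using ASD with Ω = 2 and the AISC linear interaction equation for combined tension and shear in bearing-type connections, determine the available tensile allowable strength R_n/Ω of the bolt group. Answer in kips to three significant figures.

A_b = π·0.5²/4 = 0.1963 in²; f_rv = 19.6 / (5 × 0.1963) = 19.96 ksi.
F'_nt = 1.3 F_nt − (Ω F_nt / F_nv) f_rv = 1.3·113 − (2·113/68)·19.96 = 80.55 ksi, capped at F_nt → F'_nt = 80.55 ksi.
R_n = F'_nt · A_b · n = 80.55 × 0.1963 × 5 = 79.08 kips.
Allowable strength R_n/Ω = 79.08 / 2 = 39.5 kips.

39.5 kips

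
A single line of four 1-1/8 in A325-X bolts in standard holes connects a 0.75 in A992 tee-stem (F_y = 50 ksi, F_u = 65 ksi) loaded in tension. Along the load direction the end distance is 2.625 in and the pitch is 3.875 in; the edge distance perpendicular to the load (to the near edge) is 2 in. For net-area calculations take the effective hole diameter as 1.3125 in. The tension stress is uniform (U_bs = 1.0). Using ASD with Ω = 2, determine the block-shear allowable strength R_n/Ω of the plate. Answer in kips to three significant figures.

Shear plane L_v = 2.625 + 3·3.875 = 14.25 in; A_gv = 14.25 × 0.75 = 10.69 in².
A_nv = (14.25 − 3.5·1.3125) × 0.75 = 7.242 in².
A_nt = (2 − 0.5·1.3125) × 0.75 = 1.008 in².
0.6 F_u A_nv = 282.4 kips; 0.6 F_y A_gv = 320.6 kips → shear rupture governs the shear term.
R_n = 282.4 + 1.0 × 65 × 1.008 = 348 kips.
Allowable strength R_n/Ω = 348 / 2 = 174 kips.

174 kips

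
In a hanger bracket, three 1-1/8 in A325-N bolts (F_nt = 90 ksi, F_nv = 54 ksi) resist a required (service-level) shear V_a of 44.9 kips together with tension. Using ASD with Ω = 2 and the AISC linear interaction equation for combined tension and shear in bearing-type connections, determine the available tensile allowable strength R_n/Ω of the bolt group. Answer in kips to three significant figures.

A_b = π·1.125²/4 = 0.994 in²; f_rv = 44.9 / (3 × 0.994) = 15.06 ksi.
F'_nt = 1.3 F_nt − (Ω F_nt / F_nv) f_rv = 1.3·90 − (2·90/54)·15.06 = 66.81 ksi, capped at F_nt → F'_nt = 66.81 ksi.
R_n = F'_nt · A_b · n = 66.81 × 0.994 × 3 = 199.2 kips.
Allowable strength R_n/Ω = 199.2 / 2 = 99.6 kips.

99.6 kips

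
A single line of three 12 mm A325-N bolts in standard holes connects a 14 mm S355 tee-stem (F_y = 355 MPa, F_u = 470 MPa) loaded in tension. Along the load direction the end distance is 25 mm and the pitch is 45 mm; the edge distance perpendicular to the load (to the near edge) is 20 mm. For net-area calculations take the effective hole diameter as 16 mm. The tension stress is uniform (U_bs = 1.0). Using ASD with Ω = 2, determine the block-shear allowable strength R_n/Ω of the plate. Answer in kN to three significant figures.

188 kN

Shear plane L_v = 25 + 2·45 = 115 mm; A_gv = 115 × 14 = 1610 mm².
A_nv = (115 − 2.5·16) × 14 = 1050 mm².
A_nt = (20 − 0.5·16) × 14 = 168 mm².
0.6 F_u A_nv = 296.1 kN; 0.6 F_y A_gv = 342.9 kN → shear rupture governs the shear term.
R_n = 296.1 + 1.0 × 470 × 168 / 1000 = 375.1 kN.
Allowable strength R_n/Ω = 375.1 / 2 = 188 kN.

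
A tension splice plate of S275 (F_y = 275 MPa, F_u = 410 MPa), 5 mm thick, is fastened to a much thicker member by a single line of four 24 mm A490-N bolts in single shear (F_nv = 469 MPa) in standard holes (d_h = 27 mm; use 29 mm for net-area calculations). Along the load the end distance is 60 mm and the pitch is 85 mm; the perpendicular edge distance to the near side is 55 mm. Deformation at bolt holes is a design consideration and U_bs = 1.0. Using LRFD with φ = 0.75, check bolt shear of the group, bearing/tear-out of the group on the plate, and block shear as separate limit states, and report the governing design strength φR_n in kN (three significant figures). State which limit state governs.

Bolt shear: A_b = π·24²/4 = 452.4 mm²; R_n = 469 × 452.4 × 4 × 1 / 1000 = 848.7 kN → 0.75 × 848.7 = 637 kN.
Bearing: edge l_c = 46.5, r_n = 114.4 kN; interior l_c = 58, r_n = 118.1 kN; R_n = 114.4 + 3·118.1 = 468.6 kN → 351 kN.
Block shear: A_gv = 1575, A_nv = 1068, A_nt = 202.5 mm²; R_n = min(0.6F_uA_nv, 0.6F_yA_gv) + U_bs·F_u·A_nt = 342.9 kN → 257 kN.
Block shear governs: 257 kN.

257 kN (block shear governs)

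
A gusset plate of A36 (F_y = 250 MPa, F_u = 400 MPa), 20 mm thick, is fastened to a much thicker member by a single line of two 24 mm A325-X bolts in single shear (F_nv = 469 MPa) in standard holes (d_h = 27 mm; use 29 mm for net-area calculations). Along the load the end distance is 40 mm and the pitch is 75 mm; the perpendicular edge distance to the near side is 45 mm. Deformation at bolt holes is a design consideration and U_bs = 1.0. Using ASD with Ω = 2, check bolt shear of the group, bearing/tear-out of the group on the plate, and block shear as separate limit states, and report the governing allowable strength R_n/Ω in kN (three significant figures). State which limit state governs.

Bolt shear: A_b = π·24²/4 = 452.4 mm²; R_n = 469 × 452.4 × 2 × 1 / 1000 = 424.3 kN → 424.3 / 2 = 212 kN.
Bearing: edge l_c = 26.5, r_n = 254.4 kN; interior l_c = 48, r_n = 460.8 kN; R_n = 254.4 + 1·460.8 = 715.2 kN → 358 kN.
Block shear: A_gv = 2300, A_nv = 1430, A_nt = 610 mm²; R_n = min(0.6F_uA_nv, 0.6F_yA_gv) + U_bs·F_u·A_nt = 587.2 kN → 294 kN.
Bolt shear governs: 212 kN.

212 kN (bolt shear governs)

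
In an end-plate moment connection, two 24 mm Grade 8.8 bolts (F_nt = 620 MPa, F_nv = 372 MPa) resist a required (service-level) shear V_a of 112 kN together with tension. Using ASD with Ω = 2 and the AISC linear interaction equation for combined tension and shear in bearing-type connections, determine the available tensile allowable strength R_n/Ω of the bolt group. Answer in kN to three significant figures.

178 kN

A_b = π·24²/4 = 452.4 mm²; f_rv = 112 × 1000 / (2 × 452.4) = 123.8 MPa.
F'_nt = 1.3 F_nt − (Ω F_nt / F_nv) f_rv = 1.3·620 − (2·620/372)·123.8 = 393.4 MPa, capped at F_nt → F'_nt = 393.4 MPa.
R_n = F'_nt · A_b · n = 393.4 × 452.4 × 2 / 1000 = 355.9 kN.
Allowable strength R_n/Ω = 355.9 / 2 = 178 kN.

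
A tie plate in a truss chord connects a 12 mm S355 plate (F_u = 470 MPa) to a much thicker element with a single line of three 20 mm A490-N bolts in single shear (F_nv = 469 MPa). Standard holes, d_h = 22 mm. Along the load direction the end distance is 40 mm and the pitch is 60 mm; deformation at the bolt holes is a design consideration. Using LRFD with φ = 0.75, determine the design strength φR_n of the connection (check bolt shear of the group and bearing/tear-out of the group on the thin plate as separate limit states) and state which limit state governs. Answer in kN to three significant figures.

Bolt shear: A_b = π·20²/4 = 314.2 mm²; R_n = 469 × 314.2 × 3 × 1 / 1000 = 442 kN → 0.75 × 442 = 332 kN.
Bearing (1.2 l_c t F_u ≤ 2.4 d t F_u): upper limit = 2.4·20·12·470 / 1000 = 270.7 kN.
  Edge l_c = 40 − 22/2 = 29 → r_n = 196.3 kN; interior l_c = 60 − 22 = 38 → r_n = 257.2 kN.
  R_n,bearing = 1·196.3 + 2·257.2 = 710.6 kN → 0.75 × 710.6 = 533 kN.
Bolt shear governs: 332 kN.

332 kN (bolt shear governs)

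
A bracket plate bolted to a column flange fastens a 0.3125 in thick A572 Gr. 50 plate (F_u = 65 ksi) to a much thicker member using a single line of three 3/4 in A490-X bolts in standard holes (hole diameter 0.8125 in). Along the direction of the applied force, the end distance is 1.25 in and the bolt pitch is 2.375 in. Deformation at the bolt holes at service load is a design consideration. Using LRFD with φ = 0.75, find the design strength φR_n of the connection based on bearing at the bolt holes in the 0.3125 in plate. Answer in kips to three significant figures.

70.3 kips

Per bolt r_n = 1.2 l_c t F_u ≤ 2.4 d t F_u; upper limit = 2.4 × 0.75 × 0.3125 × 65 = 36.56 kips.
Edge bolt: l_c = 1.25 − 0.8125/2 = 0.8438 in → 1.2 × 0.8438 × 0.3125 × 65 = 20.57 → r_n = 20.57 kips.
Interior bolts: l_c = 2.375 − 0.8125 = 1.562 in → 1.2 × 1.562 × 0.3125 × 65 = 38.09 → r_n = 36.56 kips.
R_n = 1 × 20.57 + 2 × 36.56 = 93.69 kips.
Design strength φR_n = 0.75 × 93.69 = 70.3 kips.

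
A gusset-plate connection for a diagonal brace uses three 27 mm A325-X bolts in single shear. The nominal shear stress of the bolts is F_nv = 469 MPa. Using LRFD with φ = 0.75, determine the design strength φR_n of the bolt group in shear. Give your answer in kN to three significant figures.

A_b = π × 27² / 4 = 572.6 mm².
R_n = F_nv · A_b · n · n_s = 469 × 572.6 × 3 × 1 / 1000 = 805.6 kN.
Design strength φR_n = 0.75 × 805.6 = 604 kN.

604 kN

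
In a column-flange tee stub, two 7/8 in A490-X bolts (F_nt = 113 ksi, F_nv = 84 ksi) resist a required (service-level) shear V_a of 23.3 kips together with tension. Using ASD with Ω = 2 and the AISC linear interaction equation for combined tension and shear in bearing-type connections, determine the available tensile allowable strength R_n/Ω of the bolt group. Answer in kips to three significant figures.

A_b = π·0.875²/4 = 0.6013 in²; f_rv = 23.3 / (2 × 0.6013) = 19.37 ksi.
F'_nt = 1.3 F_nt − (Ω F_nt / F_nv) f_rv = 1.3·113 − (2·113/84)·19.37 = 94.77 ksi, capped at F_nt → F'_nt = 94.77 ksi.
R_n = F'_nt · A_b · n = 94.77 × 0.6013 × 2 = 114 kips.
Allowable strength R_n/Ω = 114 / 2 = 57 kips.

57 kips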